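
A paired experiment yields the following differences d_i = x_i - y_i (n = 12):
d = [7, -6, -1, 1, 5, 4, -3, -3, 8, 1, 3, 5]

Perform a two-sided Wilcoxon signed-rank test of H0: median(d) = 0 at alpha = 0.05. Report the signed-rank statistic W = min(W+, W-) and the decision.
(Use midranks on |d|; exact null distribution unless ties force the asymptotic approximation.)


Step 1: Drop any zero differences (none here) and take |d_i|.
|d| = [7, 6, 1, 1, 5, 4, 3, 3, 8, 1, 3, 5]
Step 2: Midrank |d_i| (ties get averaged ranks).
ranks: |7|->11, |6|->10, |1|->2, |1|->2, |5|->8.5, |4|->7, |3|->5, |3|->5, |8|->12, |1|->2, |3|->5, |5|->8.5
Step 3: Attach original signs; sum ranks with positive sign and with negative sign.
W+ = 11 + 2 + 8.5 + 7 + 12 + 2 + 5 + 8.5 = 56
W- = 10 + 2 + 5 + 5 = 22
(Check: W+ + W- = 78 should equal n(n+1)/2 = 78.)
Step 4: Test statistic W = min(W+, W-) = 22.
Step 5: Ties in |d|, so use the tie-corrected normal approximation.
        E[W] = n(n+1)/4 = 12*13/4 = 39.
        Tie groups: |d|=1 (t=3), |d|=3 (t=3), |d|=5 (t=2); sum(t^3 - t) = 54.
        Var[W] = n(n+1)(2n+1)/24 - sum(t^3-t)/48 = 3900/24 - 54/48 = 161.375.
        z = (W - E[W]) / sqrt(Var[W]) = (22 - 39) / 12.7033 = -1.3382.
        Two-sided p = 2*Phi(z) = 0.180821.
Step 6: alpha = 0.05. fail to reject H0.

W+ = 56, W- = 22, W = min = 22, p = 0.180821, fail to reject H0.


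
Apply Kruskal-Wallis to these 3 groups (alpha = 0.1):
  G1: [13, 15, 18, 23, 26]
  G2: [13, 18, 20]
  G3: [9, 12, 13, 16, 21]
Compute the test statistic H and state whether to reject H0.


Step 1: Combine all N = 13 observations and assign midranks.
sorted (value, group, rank): (9,G3,1), (12,G3,2), (13,G1,4), (13,G2,4), (13,G3,4), (15,G1,6), (16,G3,7), (18,G1,8.5), (18,G2,8.5), (20,G2,10), (21,G3,11), (23,G1,12), (26,G1,13)
Step 2: Sum ranks within each group.
R_1 = 43.5 (n_1 = 5)
R_2 = 22.5 (n_2 = 3)
R_3 = 25 (n_3 = 5)
Step 3: H = 12/(N(N+1)) * sum(R_i^2/n_i) - 3(N+1)
     = 12/(13*14) * (43.5^2/5 + 22.5^2/3 + 25^2/5) - 3*14
     = 0.065934 * 672.2 - 42
     = 2.320879.
Step 4: Ties present; correction factor C = 1 - 30/(13^3 - 13) = 0.986264. Corrected H = 2.320879 / 0.986264 = 2.353203.
Step 5: Under H0, H ~ chi^2(2); p-value = 0.308325.
Step 6: alpha = 0.1. fail to reject H0.

H = 2.3532, df = 2, p = 0.308325, fail to reject H0.


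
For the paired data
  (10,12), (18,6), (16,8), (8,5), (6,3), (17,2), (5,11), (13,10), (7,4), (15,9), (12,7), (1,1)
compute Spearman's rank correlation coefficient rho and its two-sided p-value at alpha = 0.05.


Step 1: Rank x and y separately (midranks; no ties here).
rank(x): 10->6, 18->12, 16->10, 8->5, 6->3, 17->11, 5->2, 13->8, 7->4, 15->9, 12->7, 1->1
rank(y): 12->12, 6->6, 8->8, 5->5, 3->3, 2->2, 11->11, 10->10, 4->4, 9->9, 7->7, 1->1
Step 2: d_i = R_x(i) - R_y(i); compute d_i^2.
  (6-12)^2=36, (12-6)^2=36, (10-8)^2=4, (5-5)^2=0, (3-3)^2=0, (11-2)^2=81, (2-11)^2=81, (8-10)^2=4, (4-4)^2=0, (9-9)^2=0, (7-7)^2=0, (1-1)^2=0
sum(d^2) = 242.
Step 3: rho = 1 - 6*242 / (12*(12^2 - 1)) = 1 - 1452/1716 = 0.153846.
Step 4: Under H0, t = rho * sqrt((n-2)/(1-rho^2)) = 0.4924 ~ t(10).
Step 5: Two-sided p-value from the t-distribution with 10 df = 0.633091.
Step 6: alpha = 0.05. fail to reject H0.

rho = 0.1538, p = 0.633091, fail to reject H0 at alpha = 0.05.


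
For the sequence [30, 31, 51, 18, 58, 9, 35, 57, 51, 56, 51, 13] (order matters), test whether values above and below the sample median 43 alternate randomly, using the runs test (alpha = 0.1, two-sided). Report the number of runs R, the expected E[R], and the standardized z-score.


Step 1: Compute median = 43; label A = above, B = below.
Labels in order: BBABABBAAAAB  (n_A = 6, n_B = 6)
Step 2: Count runs R = 7.
Step 3: Under H0 (random ordering), E[R] = 2*n_A*n_B/(n_A+n_B) + 1 = 2*6*6/12 + 1 = 7.0000.
        Var[R] = 2*n_A*n_B*(2*n_A*n_B - n_A - n_B) / ((n_A+n_B)^2 * (n_A+n_B-1)) = 4320/1584 = 2.7273.
        SD[R] = 1.6514.
Step 4: R = E[R], so z = 0 with no continuity correction.
Step 5: Two-sided p-value via normal approximation = 2*(1 - Phi(|z|)) = 1.000000.
Step 6: alpha = 0.1. fail to reject H0.

R = 7, z = 0.0000, p = 1.000000, fail to reject H0.


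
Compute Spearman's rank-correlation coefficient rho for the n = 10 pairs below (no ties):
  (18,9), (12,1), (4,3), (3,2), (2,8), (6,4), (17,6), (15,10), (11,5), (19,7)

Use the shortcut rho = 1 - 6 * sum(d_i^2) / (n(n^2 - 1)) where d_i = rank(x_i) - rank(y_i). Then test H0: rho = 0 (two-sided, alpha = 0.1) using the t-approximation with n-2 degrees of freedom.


Step 1: Rank x and y separately (midranks; no ties here).
rank(x): 18->9, 12->6, 4->3, 3->2, 2->1, 6->4, 17->8, 15->7, 11->5, 19->10
rank(y): 9->9, 1->1, 3->3, 2->2, 8->8, 4->4, 6->6, 10->10, 5->5, 7->7
Step 2: d_i = R_x(i) - R_y(i); compute d_i^2.
  (9-9)^2=0, (6-1)^2=25, (3-3)^2=0, (2-2)^2=0, (1-8)^2=49, (4-4)^2=0, (8-6)^2=4, (7-10)^2=9, (5-5)^2=0, (10-7)^2=9
sum(d^2) = 96.
Step 3: rho = 1 - 6*96 / (10*(10^2 - 1)) = 1 - 576/990 = 0.418182.
Step 4: Under H0, t = rho * sqrt((n-2)/(1-rho^2)) = 1.3021 ~ t(8).
Step 5: Two-sided p-value from the t-distribution with 8 df = 0.229113.
Step 6: alpha = 0.1. fail to reject H0.

rho = 0.4182, p = 0.229113, fail to reject H0 at alpha = 0.1.


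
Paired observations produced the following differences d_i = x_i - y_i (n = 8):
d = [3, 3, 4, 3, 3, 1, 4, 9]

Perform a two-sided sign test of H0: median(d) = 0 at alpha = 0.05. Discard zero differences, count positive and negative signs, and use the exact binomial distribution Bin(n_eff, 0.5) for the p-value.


Step 1: Discard zero differences. Original n = 8; n_eff = number of nonzero differences = 8.
Nonzero differences (with sign): +3, +3, +4, +3, +3, +1, +4, +9
Step 2: Count signs: positive = 8, negative = 0.
Step 3: Under H0: P(positive) = 0.5, so the number of positives S ~ Bin(8, 0.5).
Step 4: Two-sided exact p-value = sum of Bin(8,0.5) probabilities at or below the observed probability = 0.007812.
Step 5: alpha = 0.05. reject H0.

n_eff = 8, pos = 8, neg = 0, p = 0.007812, reject H0.


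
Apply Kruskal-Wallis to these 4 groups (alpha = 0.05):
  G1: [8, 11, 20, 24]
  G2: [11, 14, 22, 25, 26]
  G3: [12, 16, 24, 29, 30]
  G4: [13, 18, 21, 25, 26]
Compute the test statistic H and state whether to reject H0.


Step 1: Combine all N = 19 observations and assign midranks.
sorted (value, group, rank): (8,G1,1), (11,G1,2.5), (11,G2,2.5), (12,G3,4), (13,G4,5), (14,G2,6), (16,G3,7), (18,G4,8), (20,G1,9), (21,G4,10), (22,G2,11), (24,G1,12.5), (24,G3,12.5), (25,G2,14.5), (25,G4,14.5), (26,G2,16.5), (26,G4,16.5), (29,G3,18), (30,G3,19)
Step 2: Sum ranks within each group.
R_1 = 25 (n_1 = 4)
R_2 = 50.5 (n_2 = 5)
R_3 = 60.5 (n_3 = 5)
R_4 = 54 (n_4 = 5)
Step 3: H = 12/(N(N+1)) * sum(R_i^2/n_i) - 3(N+1)
     = 12/(19*20) * (25^2/4 + 50.5^2/5 + 60.5^2/5 + 54^2/5) - 3*20
     = 0.031579 * 1981.55 - 60
     = 2.575263.
Step 4: Ties present; correction factor C = 1 - 24/(19^3 - 19) = 0.996491. Corrected H = 2.575263 / 0.996491 = 2.584331.
Step 5: Under H0, H ~ chi^2(3); p-value = 0.460243.
Step 6: alpha = 0.05. fail to reject H0.

H = 2.5843, df = 3, p = 0.460243, fail to reject H0.


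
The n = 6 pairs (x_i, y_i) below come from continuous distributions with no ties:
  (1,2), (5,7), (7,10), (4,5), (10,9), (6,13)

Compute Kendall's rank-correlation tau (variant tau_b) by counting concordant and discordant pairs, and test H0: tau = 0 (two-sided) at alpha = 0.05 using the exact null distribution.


Step 1: Enumerate the 15 unordered pairs (i,j) with i<j and classify each by sign(x_j-x_i) * sign(y_j-y_i).
  (1,2):dx=+4,dy=+5->C; (1,3):dx=+6,dy=+8->C; (1,4):dx=+3,dy=+3->C; (1,5):dx=+9,dy=+7->C
  (1,6):dx=+5,dy=+11->C; (2,3):dx=+2,dy=+3->C; (2,4):dx=-1,dy=-2->C; (2,5):dx=+5,dy=+2->C
  (2,6):dx=+1,dy=+6->C; (3,4):dx=-3,dy=-5->C; (3,5):dx=+3,dy=-1->D; (3,6):dx=-1,dy=+3->D
  (4,5):dx=+6,dy=+4->C; (4,6):dx=+2,dy=+8->C; (5,6):dx=-4,dy=+4->D
Step 2: C = 12, D = 3, total pairs = 15.
Step 3: tau = (C - D)/(n(n-1)/2) = (12 - 3)/15 = 0.600000.
Step 4: Exact two-sided p-value (enumerate n! = 720 permutations of y under H0): p = 0.136111.
Step 5: alpha = 0.05. fail to reject H0.

tau_b = 0.6000 (C=12, D=3), p = 0.136111, fail to reject H0.


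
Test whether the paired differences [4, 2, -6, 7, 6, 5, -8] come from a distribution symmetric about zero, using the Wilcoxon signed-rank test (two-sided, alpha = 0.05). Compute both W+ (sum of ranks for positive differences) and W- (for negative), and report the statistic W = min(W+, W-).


Step 1: Drop any zero differences (none here) and take |d_i|.
|d| = [4, 2, 6, 7, 6, 5, 8]
Step 2: Midrank |d_i| (ties get averaged ranks).
ranks: |4|->2, |2|->1, |6|->4.5, |7|->6, |6|->4.5, |5|->3, |8|->7
Step 3: Attach original signs; sum ranks with positive sign and with negative sign.
W+ = 2 + 1 + 6 + 4.5 + 3 = 16.5
W- = 4.5 + 7 = 11.5
(Check: W+ + W- = 28 should equal n(n+1)/2 = 28.)
Step 4: Test statistic W = min(W+, W-) = 11.5.
Step 5: Ties in |d|, so use the tie-corrected normal approximation.
        E[W] = n(n+1)/4 = 7*8/4 = 14.
        Tie groups: |d|=6 (t=2); sum(t^3 - t) = 6.
        Var[W] = n(n+1)(2n+1)/24 - sum(t^3-t)/48 = 840/24 - 6/48 = 34.875.
        z = (W - E[W]) / sqrt(Var[W]) = (11.5 - 14) / 5.9055 = -0.4233.
        Two-sided p = 2*Phi(z) = 0.672052.
Step 6: alpha = 0.05. fail to reject H0.

W+ = 16.5, W- = 11.5, W = min = 11.5, p = 0.672052, fail to reject H0.


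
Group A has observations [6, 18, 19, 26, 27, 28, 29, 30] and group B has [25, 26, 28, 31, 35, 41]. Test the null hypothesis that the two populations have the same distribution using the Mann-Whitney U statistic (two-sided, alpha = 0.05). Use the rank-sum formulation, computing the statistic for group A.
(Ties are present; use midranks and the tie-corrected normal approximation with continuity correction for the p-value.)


Step 1: Combine and sort all 14 observations; assign midranks.
sorted (value, group): (6,X), (18,X), (19,X), (25,Y), (26,X), (26,Y), (27,X), (28,X), (28,Y), (29,X), (30,X), (31,Y), (35,Y), (41,Y)
ranks: 6->1, 18->2, 19->3, 25->4, 26->5.5, 26->5.5, 27->7, 28->8.5, 28->8.5, 29->10, 30->11, 31->12, 35->13, 41->14
Step 2: Rank sum for X: R1 = 1 + 2 + 3 + 5.5 + 7 + 8.5 + 10 + 11 = 48.
Step 3: U_X = R1 - n1(n1+1)/2 = 48 - 8*9/2 = 48 - 36 = 12.
       U_Y = n1*n2 - U_X = 48 - 12 = 36.
Step 4: Ties are present, so use the tie-corrected normal approximation (with continuity correction) for the p-value.
Step 5: p-value = 0.136773; compare to alpha = 0.05. fail to reject H0.

U_X = 12, p = 0.136773, fail to reject H0 at alpha = 0.05.


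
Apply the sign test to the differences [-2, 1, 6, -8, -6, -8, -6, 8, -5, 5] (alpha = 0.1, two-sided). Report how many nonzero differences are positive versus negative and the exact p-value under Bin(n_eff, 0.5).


Step 1: Discard zero differences. Original n = 10; n_eff = number of nonzero differences = 10.
Nonzero differences (with sign): -2, +1, +6, -8, -6, -8, -6, +8, -5, +5
Step 2: Count signs: positive = 4, negative = 6.
Step 3: Under H0: P(positive) = 0.5, so the number of positives S ~ Bin(10, 0.5).
Step 4: Two-sided exact p-value = sum of Bin(10,0.5) probabilities at or below the observed probability = 0.753906.
Step 5: alpha = 0.1. fail to reject H0.

n_eff = 10, pos = 4, neg = 6, p = 0.753906, fail to reject H0.


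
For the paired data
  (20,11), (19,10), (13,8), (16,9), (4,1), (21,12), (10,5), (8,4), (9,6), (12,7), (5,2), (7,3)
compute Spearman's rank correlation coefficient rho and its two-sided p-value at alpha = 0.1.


Step 1: Rank x and y separately (midranks; no ties here).
rank(x): 20->11, 19->10, 13->8, 16->9, 4->1, 21->12, 10->6, 8->4, 9->5, 12->7, 5->2, 7->3
rank(y): 11->11, 10->10, 8->8, 9->9, 1->1, 12->12, 5->5, 4->4, 6->6, 7->7, 2->2, 3->3
Step 2: d_i = R_x(i) - R_y(i); compute d_i^2.
  (11-11)^2=0, (10-10)^2=0, (8-8)^2=0, (9-9)^2=0, (1-1)^2=0, (12-12)^2=0, (6-5)^2=1, (4-4)^2=0, (5-6)^2=1, (7-7)^2=0, (2-2)^2=0, (3-3)^2=0
sum(d^2) = 2.
Step 3: rho = 1 - 6*2 / (12*(12^2 - 1)) = 1 - 12/1716 = 0.993007.
Step 4: Under H0, t = rho * sqrt((n-2)/(1-rho^2)) = 26.5990 ~ t(10).
Step 5: Two-sided p-value from the t-distribution with 10 df = 0.000000.
Step 6: alpha = 0.1. reject H0.

rho = 0.9930, p = 0.000000, reject H0 at alpha = 0.1.


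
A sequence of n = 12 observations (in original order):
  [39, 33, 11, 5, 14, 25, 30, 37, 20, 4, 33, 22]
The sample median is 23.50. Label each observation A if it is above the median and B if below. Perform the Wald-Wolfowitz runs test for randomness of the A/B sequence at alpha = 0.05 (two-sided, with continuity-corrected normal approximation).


Step 1: Compute median = 23.50; label A = above, B = below.
Labels in order: AABBBAAABBAB  (n_A = 6, n_B = 6)
Step 2: Count runs R = 6.
Step 3: Under H0 (random ordering), E[R] = 2*n_A*n_B/(n_A+n_B) + 1 = 2*6*6/12 + 1 = 7.0000.
        Var[R] = 2*n_A*n_B*(2*n_A*n_B - n_A - n_B) / ((n_A+n_B)^2 * (n_A+n_B-1)) = 4320/1584 = 2.7273.
        SD[R] = 1.6514.
Step 4: Continuity-corrected z = (R + 0.5 - E[R]) / SD[R] = (6 + 0.5 - 7.0000) / 1.6514 = -0.3028.
Step 5: Two-sided p-value via normal approximation = 2*(1 - Phi(|z|)) = 0.762069.
Step 6: alpha = 0.05. fail to reject H0.

R = 6, z = -0.3028, p = 0.762069, fail to reject H0.


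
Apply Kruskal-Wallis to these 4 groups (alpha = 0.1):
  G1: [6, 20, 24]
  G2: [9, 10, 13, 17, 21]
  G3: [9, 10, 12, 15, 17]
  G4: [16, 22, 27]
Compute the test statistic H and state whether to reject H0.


Step 1: Combine all N = 16 observations and assign midranks.
sorted (value, group, rank): (6,G1,1), (9,G2,2.5), (9,G3,2.5), (10,G2,4.5), (10,G3,4.5), (12,G3,6), (13,G2,7), (15,G3,8), (16,G4,9), (17,G2,10.5), (17,G3,10.5), (20,G1,12), (21,G2,13), (22,G4,14), (24,G1,15), (27,G4,16)
Step 2: Sum ranks within each group.
R_1 = 28 (n_1 = 3)
R_2 = 37.5 (n_2 = 5)
R_3 = 31.5 (n_3 = 5)
R_4 = 39 (n_4 = 3)
Step 3: H = 12/(N(N+1)) * sum(R_i^2/n_i) - 3(N+1)
     = 12/(16*17) * (28^2/3 + 37.5^2/5 + 31.5^2/5 + 39^2/3) - 3*17
     = 0.044118 * 1248.03 - 51
     = 4.060294.
Step 4: Ties present; correction factor C = 1 - 18/(16^3 - 16) = 0.995588. Corrected H = 4.060294 / 0.995588 = 4.078287.
Step 5: Under H0, H ~ chi^2(3); p-value = 0.253134.
Step 6: alpha = 0.1. fail to reject H0.

H = 4.0783, df = 3, p = 0.253134, fail to reject H0.


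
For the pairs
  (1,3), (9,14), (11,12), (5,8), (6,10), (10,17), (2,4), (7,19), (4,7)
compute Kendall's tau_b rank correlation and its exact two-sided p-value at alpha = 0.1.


Step 1: Enumerate the 36 unordered pairs (i,j) with i<j and classify each by sign(x_j-x_i) * sign(y_j-y_i).
  (1,2):dx=+8,dy=+11->C; (1,3):dx=+10,dy=+9->C; (1,4):dx=+4,dy=+5->C; (1,5):dx=+5,dy=+7->C
  (1,6):dx=+9,dy=+14->C; (1,7):dx=+1,dy=+1->C; (1,8):dx=+6,dy=+16->C; (1,9):dx=+3,dy=+4->C
  (2,3):dx=+2,dy=-2->D; (2,4):dx=-4,dy=-6->C; (2,5):dx=-3,dy=-4->C; (2,6):dx=+1,dy=+3->C
  (2,7):dx=-7,dy=-10->C; (2,8):dx=-2,dy=+5->D; (2,9):dx=-5,dy=-7->C; (3,4):dx=-6,dy=-4->C
  (3,5):dx=-5,dy=-2->C; (3,6):dx=-1,dy=+5->D; (3,7):dx=-9,dy=-8->C; (3,8):dx=-4,dy=+7->D
  (3,9):dx=-7,dy=-5->C; (4,5):dx=+1,dy=+2->C; (4,6):dx=+5,dy=+9->C; (4,7):dx=-3,dy=-4->C
  (4,8):dx=+2,dy=+11->C; (4,9):dx=-1,dy=-1->C; (5,6):dx=+4,dy=+7->C; (5,7):dx=-4,dy=-6->C
  (5,8):dx=+1,dy=+9->C; (5,9):dx=-2,dy=-3->C; (6,7):dx=-8,dy=-13->C; (6,8):dx=-3,dy=+2->D
  (6,9):dx=-6,dy=-10->C; (7,8):dx=+5,dy=+15->C; (7,9):dx=+2,dy=+3->C; (8,9):dx=-3,dy=-12->C
Step 2: C = 31, D = 5, total pairs = 36.
Step 3: tau = (C - D)/(n(n-1)/2) = (31 - 5)/36 = 0.722222.
Step 4: Exact two-sided p-value (enumerate n! = 362880 permutations of y under H0): p = 0.005886.
Step 5: alpha = 0.1. reject H0.

tau_b = 0.7222 (C=31, D=5), p = 0.005886, reject H0.


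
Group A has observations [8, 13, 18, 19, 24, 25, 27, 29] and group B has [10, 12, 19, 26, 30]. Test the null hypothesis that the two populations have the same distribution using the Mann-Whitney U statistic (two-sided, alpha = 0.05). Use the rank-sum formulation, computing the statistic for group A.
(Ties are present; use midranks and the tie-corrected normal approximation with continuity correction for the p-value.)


Step 1: Combine and sort all 13 observations; assign midranks.
sorted (value, group): (8,X), (10,Y), (12,Y), (13,X), (18,X), (19,X), (19,Y), (24,X), (25,X), (26,Y), (27,X), (29,X), (30,Y)
ranks: 8->1, 10->2, 12->3, 13->4, 18->5, 19->6.5, 19->6.5, 24->8, 25->9, 26->10, 27->11, 29->12, 30->13
Step 2: Rank sum for X: R1 = 1 + 4 + 5 + 6.5 + 8 + 9 + 11 + 12 = 56.5.
Step 3: U_X = R1 - n1(n1+1)/2 = 56.5 - 8*9/2 = 56.5 - 36 = 20.5.
       U_Y = n1*n2 - U_X = 40 - 20.5 = 19.5.
Step 4: Ties are present, so use the tie-corrected normal approximation (with continuity correction) for the p-value.
Step 5: p-value = 1.000000; compare to alpha = 0.05. fail to reject H0.

U_X = 20.5, p = 1.000000, fail to reject H0 at alpha = 0.05.


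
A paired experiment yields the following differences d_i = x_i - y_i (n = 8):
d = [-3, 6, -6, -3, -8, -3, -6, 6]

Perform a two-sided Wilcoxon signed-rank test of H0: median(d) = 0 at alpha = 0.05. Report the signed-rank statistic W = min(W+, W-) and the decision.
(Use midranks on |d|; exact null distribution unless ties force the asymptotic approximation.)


Step 1: Drop any zero differences (none here) and take |d_i|.
|d| = [3, 6, 6, 3, 8, 3, 6, 6]
Step 2: Midrank |d_i| (ties get averaged ranks).
ranks: |3|->2, |6|->5.5, |6|->5.5, |3|->2, |8|->8, |3|->2, |6|->5.5, |6|->5.5
Step 3: Attach original signs; sum ranks with positive sign and with negative sign.
W+ = 5.5 + 5.5 = 11
W- = 2 + 5.5 + 2 + 8 + 2 + 5.5 = 25
(Check: W+ + W- = 36 should equal n(n+1)/2 = 36.)
Step 4: Test statistic W = min(W+, W-) = 11.
Step 5: Ties in |d|, so use the tie-corrected normal approximation.
        E[W] = n(n+1)/4 = 8*9/4 = 18.
        Tie groups: |d|=3 (t=3), |d|=6 (t=4); sum(t^3 - t) = 84.
        Var[W] = n(n+1)(2n+1)/24 - sum(t^3-t)/48 = 1224/24 - 84/48 = 49.25.
        z = (W - E[W]) / sqrt(Var[W]) = (11 - 18) / 7.0178 = -0.9975.
        Two-sided p = 2*Phi(z) = 0.318542.
Step 6: alpha = 0.05. fail to reject H0.

W+ = 11, W- = 25, W = min = 11, p = 0.318542, fail to reject H0.


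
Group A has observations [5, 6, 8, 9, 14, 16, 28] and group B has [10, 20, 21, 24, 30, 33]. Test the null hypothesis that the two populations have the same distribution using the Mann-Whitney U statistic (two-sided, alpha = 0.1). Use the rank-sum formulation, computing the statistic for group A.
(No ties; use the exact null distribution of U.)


Step 1: Combine and sort all 13 observations; assign midranks.
sorted (value, group): (5,X), (6,X), (8,X), (9,X), (10,Y), (14,X), (16,X), (20,Y), (21,Y), (24,Y), (28,X), (30,Y), (33,Y)
ranks: 5->1, 6->2, 8->3, 9->4, 10->5, 14->6, 16->7, 20->8, 21->9, 24->10, 28->11, 30->12, 33->13
Step 2: Rank sum for X: R1 = 1 + 2 + 3 + 4 + 6 + 7 + 11 = 34.
Step 3: U_X = R1 - n1(n1+1)/2 = 34 - 7*8/2 = 34 - 28 = 6.
       U_Y = n1*n2 - U_X = 42 - 6 = 36.
Step 4: No ties, so the exact null distribution of U (based on enumerating the C(13,7) = 1716 equally likely rank assignments) gives the two-sided p-value.
Step 5: p-value = 0.034965; compare to alpha = 0.1. reject H0.

U_X = 6, p = 0.034965, reject H0 at alpha = 0.1.


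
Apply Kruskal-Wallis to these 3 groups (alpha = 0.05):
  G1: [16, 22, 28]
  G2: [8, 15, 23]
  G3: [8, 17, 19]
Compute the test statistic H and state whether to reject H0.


Step 1: Combine all N = 9 observations and assign midranks.
sorted (value, group, rank): (8,G2,1.5), (8,G3,1.5), (15,G2,3), (16,G1,4), (17,G3,5), (19,G3,6), (22,G1,7), (23,G2,8), (28,G1,9)
Step 2: Sum ranks within each group.
R_1 = 20 (n_1 = 3)
R_2 = 12.5 (n_2 = 3)
R_3 = 12.5 (n_3 = 3)
Step 3: H = 12/(N(N+1)) * sum(R_i^2/n_i) - 3(N+1)
     = 12/(9*10) * (20^2/3 + 12.5^2/3 + 12.5^2/3) - 3*10
     = 0.133333 * 237.5 - 30
     = 1.666667.
Step 4: Ties present; correction factor C = 1 - 6/(9^3 - 9) = 0.991667. Corrected H = 1.666667 / 0.991667 = 1.680672.
Step 5: Under H0, H ~ chi^2(2); p-value = 0.431565.
Step 6: alpha = 0.05. fail to reject H0.

H = 1.6807, df = 2, p = 0.431565, fail to reject H0.


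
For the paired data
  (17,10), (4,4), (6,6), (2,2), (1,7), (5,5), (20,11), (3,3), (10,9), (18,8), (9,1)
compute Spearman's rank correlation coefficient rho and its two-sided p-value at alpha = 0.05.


Step 1: Rank x and y separately (midranks; no ties here).
rank(x): 17->9, 4->4, 6->6, 2->2, 1->1, 5->5, 20->11, 3->3, 10->8, 18->10, 9->7
rank(y): 10->10, 4->4, 6->6, 2->2, 7->7, 5->5, 11->11, 3->3, 9->9, 8->8, 1->1
Step 2: d_i = R_x(i) - R_y(i); compute d_i^2.
  (9-10)^2=1, (4-4)^2=0, (6-6)^2=0, (2-2)^2=0, (1-7)^2=36, (5-5)^2=0, (11-11)^2=0, (3-3)^2=0, (8-9)^2=1, (10-8)^2=4, (7-1)^2=36
sum(d^2) = 78.
Step 3: rho = 1 - 6*78 / (11*(11^2 - 1)) = 1 - 468/1320 = 0.645455.
Step 4: Under H0, t = rho * sqrt((n-2)/(1-rho^2)) = 2.5352 ~ t(9).
Step 5: Two-sided p-value from the t-distribution with 9 df = 0.031963.
Step 6: alpha = 0.05. reject H0.

rho = 0.6455, p = 0.031963, reject H0 at alpha = 0.05.


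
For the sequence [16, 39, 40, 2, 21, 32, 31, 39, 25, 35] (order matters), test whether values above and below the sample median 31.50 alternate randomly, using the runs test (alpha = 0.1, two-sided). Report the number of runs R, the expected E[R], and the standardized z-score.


Step 1: Compute median = 31.50; label A = above, B = below.
Labels in order: BAABBABABA  (n_A = 5, n_B = 5)
Step 2: Count runs R = 8.
Step 3: Under H0 (random ordering), E[R] = 2*n_A*n_B/(n_A+n_B) + 1 = 2*5*5/10 + 1 = 6.0000.
        Var[R] = 2*n_A*n_B*(2*n_A*n_B - n_A - n_B) / ((n_A+n_B)^2 * (n_A+n_B-1)) = 2000/900 = 2.2222.
        SD[R] = 1.4907.
Step 4: Continuity-corrected z = (R - 0.5 - E[R]) / SD[R] = (8 - 0.5 - 6.0000) / 1.4907 = 1.0062.
Step 5: Two-sided p-value via normal approximation = 2*(1 - Phi(|z|)) = 0.314305.
Step 6: alpha = 0.1. fail to reject H0.

R = 8, z = 1.0062, p = 0.314305, fail to reject H0.


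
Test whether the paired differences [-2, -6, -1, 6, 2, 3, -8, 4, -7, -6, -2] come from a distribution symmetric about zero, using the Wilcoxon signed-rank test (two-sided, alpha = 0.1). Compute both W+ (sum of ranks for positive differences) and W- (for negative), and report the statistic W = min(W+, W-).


Step 1: Drop any zero differences (none here) and take |d_i|.
|d| = [2, 6, 1, 6, 2, 3, 8, 4, 7, 6, 2]
Step 2: Midrank |d_i| (ties get averaged ranks).
ranks: |2|->3, |6|->8, |1|->1, |6|->8, |2|->3, |3|->5, |8|->11, |4|->6, |7|->10, |6|->8, |2|->3
Step 3: Attach original signs; sum ranks with positive sign and with negative sign.
W+ = 8 + 3 + 5 + 6 = 22
W- = 3 + 8 + 1 + 11 + 10 + 8 + 3 = 44
(Check: W+ + W- = 66 should equal n(n+1)/2 = 66.)
Step 4: Test statistic W = min(W+, W-) = 22.
Step 5: Ties in |d|, so use the tie-corrected normal approximation.
        E[W] = n(n+1)/4 = 11*12/4 = 33.
        Tie groups: |d|=2 (t=3), |d|=6 (t=3); sum(t^3 - t) = 48.
        Var[W] = n(n+1)(2n+1)/24 - sum(t^3-t)/48 = 3036/24 - 48/48 = 125.5.
        z = (W - E[W]) / sqrt(Var[W]) = (22 - 33) / 11.2027 = -0.9819.
        Two-sided p = 2*Phi(z) = 0.326145.
Step 6: alpha = 0.1. fail to reject H0.

W+ = 22, W- = 44, W = min = 22, p = 0.326145, fail to reject H0.


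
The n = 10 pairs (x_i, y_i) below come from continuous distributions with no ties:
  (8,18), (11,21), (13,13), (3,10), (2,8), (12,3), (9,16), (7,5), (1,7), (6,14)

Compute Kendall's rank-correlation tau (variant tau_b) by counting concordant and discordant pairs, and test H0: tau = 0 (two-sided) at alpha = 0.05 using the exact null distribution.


Step 1: Enumerate the 45 unordered pairs (i,j) with i<j and classify each by sign(x_j-x_i) * sign(y_j-y_i).
  (1,2):dx=+3,dy=+3->C; (1,3):dx=+5,dy=-5->D; (1,4):dx=-5,dy=-8->C; (1,5):dx=-6,dy=-10->C
  (1,6):dx=+4,dy=-15->D; (1,7):dx=+1,dy=-2->D; (1,8):dx=-1,dy=-13->C; (1,9):dx=-7,dy=-11->C
  (1,10):dx=-2,dy=-4->C; (2,3):dx=+2,dy=-8->D; (2,4):dx=-8,dy=-11->C; (2,5):dx=-9,dy=-13->C
  (2,6):dx=+1,dy=-18->D; (2,7):dx=-2,dy=-5->C; (2,8):dx=-4,dy=-16->C; (2,9):dx=-10,dy=-14->C
  (2,10):dx=-5,dy=-7->C; (3,4):dx=-10,dy=-3->C; (3,5):dx=-11,dy=-5->C; (3,6):dx=-1,dy=-10->C
  (3,7):dx=-4,dy=+3->D; (3,8):dx=-6,dy=-8->C; (3,9):dx=-12,dy=-6->C; (3,10):dx=-7,dy=+1->D
  (4,5):dx=-1,dy=-2->C; (4,6):dx=+9,dy=-7->D; (4,7):dx=+6,dy=+6->C; (4,8):dx=+4,dy=-5->D
  (4,9):dx=-2,dy=-3->C; (4,10):dx=+3,dy=+4->C; (5,6):dx=+10,dy=-5->D; (5,7):dx=+7,dy=+8->C
  (5,8):dx=+5,dy=-3->D; (5,9):dx=-1,dy=-1->C; (5,10):dx=+4,dy=+6->C; (6,7):dx=-3,dy=+13->D
  (6,8):dx=-5,dy=+2->D; (6,9):dx=-11,dy=+4->D; (6,10):dx=-6,dy=+11->D; (7,8):dx=-2,dy=-11->C
  (7,9):dx=-8,dy=-9->C; (7,10):dx=-3,dy=-2->C; (8,9):dx=-6,dy=+2->D; (8,10):dx=-1,dy=+9->D
  (9,10):dx=+5,dy=+7->C
Step 2: C = 28, D = 17, total pairs = 45.
Step 3: tau = (C - D)/(n(n-1)/2) = (28 - 17)/45 = 0.244444.
Step 4: Exact two-sided p-value (enumerate n! = 3628800 permutations of y under H0): p = 0.380720.
Step 5: alpha = 0.05. fail to reject H0.

tau_b = 0.2444 (C=28, D=17), p = 0.380720, fail to reject H0.


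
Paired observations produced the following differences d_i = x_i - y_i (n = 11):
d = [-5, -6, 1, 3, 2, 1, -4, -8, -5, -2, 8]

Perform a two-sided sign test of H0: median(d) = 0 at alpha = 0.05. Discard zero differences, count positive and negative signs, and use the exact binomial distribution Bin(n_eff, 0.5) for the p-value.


Step 1: Discard zero differences. Original n = 11; n_eff = number of nonzero differences = 11.
Nonzero differences (with sign): -5, -6, +1, +3, +2, +1, -4, -8, -5, -2, +8
Step 2: Count signs: positive = 5, negative = 6.
Step 3: Under H0: P(positive) = 0.5, so the number of positives S ~ Bin(11, 0.5).
Step 4: Two-sided exact p-value = sum of Bin(11,0.5) probabilities at or below the observed probability = 1.000000.
Step 5: alpha = 0.05. fail to reject H0.

n_eff = 11, pos = 5, neg = 6, p = 1.000000, fail to reject H0.


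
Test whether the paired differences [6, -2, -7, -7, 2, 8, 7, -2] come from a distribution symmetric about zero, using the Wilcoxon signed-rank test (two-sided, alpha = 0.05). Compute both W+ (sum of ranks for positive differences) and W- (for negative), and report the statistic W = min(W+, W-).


Step 1: Drop any zero differences (none here) and take |d_i|.
|d| = [6, 2, 7, 7, 2, 8, 7, 2]
Step 2: Midrank |d_i| (ties get averaged ranks).
ranks: |6|->4, |2|->2, |7|->6, |7|->6, |2|->2, |8|->8, |7|->6, |2|->2
Step 3: Attach original signs; sum ranks with positive sign and with negative sign.
W+ = 4 + 2 + 8 + 6 = 20
W- = 2 + 6 + 6 + 2 = 16
(Check: W+ + W- = 36 should equal n(n+1)/2 = 36.)
Step 4: Test statistic W = min(W+, W-) = 16.
Step 5: Ties in |d|, so use the tie-corrected normal approximation.
        E[W] = n(n+1)/4 = 8*9/4 = 18.
        Tie groups: |d|=2 (t=3), |d|=7 (t=3); sum(t^3 - t) = 48.
        Var[W] = n(n+1)(2n+1)/24 - sum(t^3-t)/48 = 1224/24 - 48/48 = 50.
        z = (W - E[W]) / sqrt(Var[W]) = (16 - 18) / 7.0711 = -0.2828.
        Two-sided p = 2*Phi(z) = 0.777297.
Step 6: alpha = 0.05. fail to reject H0.

W+ = 20, W- = 16, W = min = 16, p = 0.777297, fail to reject H0.


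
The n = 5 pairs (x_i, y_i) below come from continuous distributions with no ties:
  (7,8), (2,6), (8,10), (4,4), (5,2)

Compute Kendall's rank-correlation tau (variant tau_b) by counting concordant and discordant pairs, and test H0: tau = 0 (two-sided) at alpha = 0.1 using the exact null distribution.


Step 1: Enumerate the 10 unordered pairs (i,j) with i<j and classify each by sign(x_j-x_i) * sign(y_j-y_i).
  (1,2):dx=-5,dy=-2->C; (1,3):dx=+1,dy=+2->C; (1,4):dx=-3,dy=-4->C; (1,5):dx=-2,dy=-6->C
  (2,3):dx=+6,dy=+4->C; (2,4):dx=+2,dy=-2->D; (2,5):dx=+3,dy=-4->D; (3,4):dx=-4,dy=-6->C
  (3,5):dx=-3,dy=-8->C; (4,5):dx=+1,dy=-2->D
Step 2: C = 7, D = 3, total pairs = 10.
Step 3: tau = (C - D)/(n(n-1)/2) = (7 - 3)/10 = 0.400000.
Step 4: Exact two-sided p-value (enumerate n! = 120 permutations of y under H0): p = 0.483333.
Step 5: alpha = 0.1. fail to reject H0.

tau_b = 0.4000 (C=7, D=3), p = 0.483333, fail to reject H0.


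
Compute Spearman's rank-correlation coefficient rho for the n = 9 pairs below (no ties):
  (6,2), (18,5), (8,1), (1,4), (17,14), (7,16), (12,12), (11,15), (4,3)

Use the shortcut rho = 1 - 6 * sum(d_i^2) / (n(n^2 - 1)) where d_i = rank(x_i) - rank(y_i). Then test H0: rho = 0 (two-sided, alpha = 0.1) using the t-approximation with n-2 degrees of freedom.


Step 1: Rank x and y separately (midranks; no ties here).
rank(x): 6->3, 18->9, 8->5, 1->1, 17->8, 7->4, 12->7, 11->6, 4->2
rank(y): 2->2, 5->5, 1->1, 4->4, 14->7, 16->9, 12->6, 15->8, 3->3
Step 2: d_i = R_x(i) - R_y(i); compute d_i^2.
  (3-2)^2=1, (9-5)^2=16, (5-1)^2=16, (1-4)^2=9, (8-7)^2=1, (4-9)^2=25, (7-6)^2=1, (6-8)^2=4, (2-3)^2=1
sum(d^2) = 74.
Step 3: rho = 1 - 6*74 / (9*(9^2 - 1)) = 1 - 444/720 = 0.383333.
Step 4: Under H0, t = rho * sqrt((n-2)/(1-rho^2)) = 1.0981 ~ t(7).
Step 5: Two-sided p-value from the t-distribution with 7 df = 0.308495.
Step 6: alpha = 0.1. fail to reject H0.

rho = 0.3833, p = 0.308495, fail to reject H0 at alpha = 0.1.


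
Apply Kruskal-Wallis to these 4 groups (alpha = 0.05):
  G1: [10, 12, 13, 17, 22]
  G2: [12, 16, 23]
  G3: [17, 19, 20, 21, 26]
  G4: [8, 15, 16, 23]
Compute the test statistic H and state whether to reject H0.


Step 1: Combine all N = 17 observations and assign midranks.
sorted (value, group, rank): (8,G4,1), (10,G1,2), (12,G1,3.5), (12,G2,3.5), (13,G1,5), (15,G4,6), (16,G2,7.5), (16,G4,7.5), (17,G1,9.5), (17,G3,9.5), (19,G3,11), (20,G3,12), (21,G3,13), (22,G1,14), (23,G2,15.5), (23,G4,15.5), (26,G3,17)
Step 2: Sum ranks within each group.
R_1 = 34 (n_1 = 5)
R_2 = 26.5 (n_2 = 3)
R_3 = 62.5 (n_3 = 5)
R_4 = 30 (n_4 = 4)
Step 3: H = 12/(N(N+1)) * sum(R_i^2/n_i) - 3(N+1)
     = 12/(17*18) * (34^2/5 + 26.5^2/3 + 62.5^2/5 + 30^2/4) - 3*18
     = 0.039216 * 1471.53 - 54
     = 3.707190.
Step 4: Ties present; correction factor C = 1 - 24/(17^3 - 17) = 0.995098. Corrected H = 3.707190 / 0.995098 = 3.725452.
Step 5: Under H0, H ~ chi^2(3); p-value = 0.292677.
Step 6: alpha = 0.05. fail to reject H0.

H = 3.7255, df = 3, p = 0.292677, fail to reject H0.


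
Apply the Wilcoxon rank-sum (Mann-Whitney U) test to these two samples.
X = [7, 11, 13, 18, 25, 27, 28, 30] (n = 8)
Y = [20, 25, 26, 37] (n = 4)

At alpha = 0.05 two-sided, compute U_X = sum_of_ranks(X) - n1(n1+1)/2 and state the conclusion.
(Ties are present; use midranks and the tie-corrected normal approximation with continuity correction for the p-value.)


Step 1: Combine and sort all 12 observations; assign midranks.
sorted (value, group): (7,X), (11,X), (13,X), (18,X), (20,Y), (25,X), (25,Y), (26,Y), (27,X), (28,X), (30,X), (37,Y)
ranks: 7->1, 11->2, 13->3, 18->4, 20->5, 25->6.5, 25->6.5, 26->8, 27->9, 28->10, 30->11, 37->12
Step 2: Rank sum for X: R1 = 1 + 2 + 3 + 4 + 6.5 + 9 + 10 + 11 = 46.5.
Step 3: U_X = R1 - n1(n1+1)/2 = 46.5 - 8*9/2 = 46.5 - 36 = 10.5.
       U_Y = n1*n2 - U_X = 32 - 10.5 = 21.5.
Step 4: Ties are present, so use the tie-corrected normal approximation (with continuity correction) for the p-value.
Step 5: p-value = 0.394938; compare to alpha = 0.05. fail to reject H0.

U_X = 10.5, p = 0.394938, fail to reject H0 at alpha = 0.05.


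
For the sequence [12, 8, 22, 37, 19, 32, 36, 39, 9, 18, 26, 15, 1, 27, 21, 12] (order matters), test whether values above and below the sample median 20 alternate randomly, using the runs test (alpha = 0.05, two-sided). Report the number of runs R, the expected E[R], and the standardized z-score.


Step 1: Compute median = 20; label A = above, B = below.
Labels in order: BBAABAAABBABBAAB  (n_A = 8, n_B = 8)
Step 2: Count runs R = 9.
Step 3: Under H0 (random ordering), E[R] = 2*n_A*n_B/(n_A+n_B) + 1 = 2*8*8/16 + 1 = 9.0000.
        Var[R] = 2*n_A*n_B*(2*n_A*n_B - n_A - n_B) / ((n_A+n_B)^2 * (n_A+n_B-1)) = 14336/3840 = 3.7333.
        SD[R] = 1.9322.
Step 4: R = E[R], so z = 0 with no continuity correction.
Step 5: Two-sided p-value via normal approximation = 2*(1 - Phi(|z|)) = 1.000000.
Step 6: alpha = 0.05. fail to reject H0.

R = 9, z = 0.0000, p = 1.000000, fail to reject H0.


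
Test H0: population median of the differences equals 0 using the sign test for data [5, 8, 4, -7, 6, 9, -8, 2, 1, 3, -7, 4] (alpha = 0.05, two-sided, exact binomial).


Step 1: Discard zero differences. Original n = 12; n_eff = number of nonzero differences = 12.
Nonzero differences (with sign): +5, +8, +4, -7, +6, +9, -8, +2, +1, +3, -7, +4
Step 2: Count signs: positive = 9, negative = 3.
Step 3: Under H0: P(positive) = 0.5, so the number of positives S ~ Bin(12, 0.5).
Step 4: Two-sided exact p-value = sum of Bin(12,0.5) probabilities at or below the observed probability = 0.145996.
Step 5: alpha = 0.05. fail to reject H0.

n_eff = 12, pos = 9, neg = 3, p = 0.145996, fail to reject H0.


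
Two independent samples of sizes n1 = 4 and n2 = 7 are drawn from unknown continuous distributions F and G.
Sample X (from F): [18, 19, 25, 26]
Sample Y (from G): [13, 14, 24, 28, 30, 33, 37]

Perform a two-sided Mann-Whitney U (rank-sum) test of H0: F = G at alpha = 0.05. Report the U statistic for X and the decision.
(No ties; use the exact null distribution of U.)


Step 1: Combine and sort all 11 observations; assign midranks.
sorted (value, group): (13,Y), (14,Y), (18,X), (19,X), (24,Y), (25,X), (26,X), (28,Y), (30,Y), (33,Y), (37,Y)
ranks: 13->1, 14->2, 18->3, 19->4, 24->5, 25->6, 26->7, 28->8, 30->9, 33->10, 37->11
Step 2: Rank sum for X: R1 = 3 + 4 + 6 + 7 = 20.
Step 3: U_X = R1 - n1(n1+1)/2 = 20 - 4*5/2 = 20 - 10 = 10.
       U_Y = n1*n2 - U_X = 28 - 10 = 18.
Step 4: No ties, so the exact null distribution of U (based on enumerating the C(11,4) = 330 equally likely rank assignments) gives the two-sided p-value.
Step 5: p-value = 0.527273; compare to alpha = 0.05. fail to reject H0.

U_X = 10, p = 0.527273, fail to reject H0 at alpha = 0.05.


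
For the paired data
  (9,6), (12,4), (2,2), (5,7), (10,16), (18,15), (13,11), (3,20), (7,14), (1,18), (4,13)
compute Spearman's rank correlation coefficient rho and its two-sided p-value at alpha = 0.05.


Step 1: Rank x and y separately (midranks; no ties here).
rank(x): 9->7, 12->9, 2->2, 5->5, 10->8, 18->11, 13->10, 3->3, 7->6, 1->1, 4->4
rank(y): 6->3, 4->2, 2->1, 7->4, 16->9, 15->8, 11->5, 20->11, 14->7, 18->10, 13->6
Step 2: d_i = R_x(i) - R_y(i); compute d_i^2.
  (7-3)^2=16, (9-2)^2=49, (2-1)^2=1, (5-4)^2=1, (8-9)^2=1, (11-8)^2=9, (10-5)^2=25, (3-11)^2=64, (6-7)^2=1, (1-10)^2=81, (4-6)^2=4
sum(d^2) = 252.
Step 3: rho = 1 - 6*252 / (11*(11^2 - 1)) = 1 - 1512/1320 = -0.145455.
Step 4: Under H0, t = rho * sqrt((n-2)/(1-rho^2)) = -0.4411 ~ t(9).
Step 5: Two-sided p-value from the t-distribution with 9 df = 0.669579.
Step 6: alpha = 0.05. fail to reject H0.

rho = -0.1455, p = 0.669579, fail to reject H0 at alpha = 0.05.


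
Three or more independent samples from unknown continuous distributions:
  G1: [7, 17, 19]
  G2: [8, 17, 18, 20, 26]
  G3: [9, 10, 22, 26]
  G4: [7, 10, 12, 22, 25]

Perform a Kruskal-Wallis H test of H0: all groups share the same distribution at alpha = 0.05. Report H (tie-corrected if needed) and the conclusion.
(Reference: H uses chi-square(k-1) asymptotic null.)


Step 1: Combine all N = 17 observations and assign midranks.
sorted (value, group, rank): (7,G1,1.5), (7,G4,1.5), (8,G2,3), (9,G3,4), (10,G3,5.5), (10,G4,5.5), (12,G4,7), (17,G1,8.5), (17,G2,8.5), (18,G2,10), (19,G1,11), (20,G2,12), (22,G3,13.5), (22,G4,13.5), (25,G4,15), (26,G2,16.5), (26,G3,16.5)
Step 2: Sum ranks within each group.
R_1 = 21 (n_1 = 3)
R_2 = 50 (n_2 = 5)
R_3 = 39.5 (n_3 = 4)
R_4 = 42.5 (n_4 = 5)
Step 3: H = 12/(N(N+1)) * sum(R_i^2/n_i) - 3(N+1)
     = 12/(17*18) * (21^2/3 + 50^2/5 + 39.5^2/4 + 42.5^2/5) - 3*18
     = 0.039216 * 1398.31 - 54
     = 0.835784.
Step 4: Ties present; correction factor C = 1 - 30/(17^3 - 17) = 0.993873. Corrected H = 0.835784 / 0.993873 = 0.840937.
Step 5: Under H0, H ~ chi^2(3); p-value = 0.839652.
Step 6: alpha = 0.05. fail to reject H0.

H = 0.8409, df = 3, p = 0.839652, fail to reject H0.


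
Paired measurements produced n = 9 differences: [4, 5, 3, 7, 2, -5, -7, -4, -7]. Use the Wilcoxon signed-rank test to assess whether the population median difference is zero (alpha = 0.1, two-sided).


Step 1: Drop any zero differences (none here) and take |d_i|.
|d| = [4, 5, 3, 7, 2, 5, 7, 4, 7]
Step 2: Midrank |d_i| (ties get averaged ranks).
ranks: |4|->3.5, |5|->5.5, |3|->2, |7|->8, |2|->1, |5|->5.5, |7|->8, |4|->3.5, |7|->8
Step 3: Attach original signs; sum ranks with positive sign and with negative sign.
W+ = 3.5 + 5.5 + 2 + 8 + 1 = 20
W- = 5.5 + 8 + 3.5 + 8 = 25
(Check: W+ + W- = 45 should equal n(n+1)/2 = 45.)
Step 4: Test statistic W = min(W+, W-) = 20.
Step 5: Ties in |d|, so use the tie-corrected normal approximation.
        E[W] = n(n+1)/4 = 9*10/4 = 22.5.
        Tie groups: |d|=4 (t=2), |d|=5 (t=2), |d|=7 (t=3); sum(t^3 - t) = 36.
        Var[W] = n(n+1)(2n+1)/24 - sum(t^3-t)/48 = 1710/24 - 36/48 = 70.5.
        z = (W - E[W]) / sqrt(Var[W]) = (20 - 22.5) / 8.3964 = -0.2977.
        Two-sided p = 2*Phi(z) = 0.765897.
Step 6: alpha = 0.1. fail to reject H0.

W+ = 20, W- = 25, W = min = 20, p = 0.765897, fail to reject H0.


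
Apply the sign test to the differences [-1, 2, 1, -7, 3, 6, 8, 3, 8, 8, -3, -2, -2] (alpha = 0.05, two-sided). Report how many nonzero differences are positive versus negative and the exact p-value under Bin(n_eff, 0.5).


Step 1: Discard zero differences. Original n = 13; n_eff = number of nonzero differences = 13.
Nonzero differences (with sign): -1, +2, +1, -7, +3, +6, +8, +3, +8, +8, -3, -2, -2
Step 2: Count signs: positive = 8, negative = 5.
Step 3: Under H0: P(positive) = 0.5, so the number of positives S ~ Bin(13, 0.5).
Step 4: Two-sided exact p-value = sum of Bin(13,0.5) probabilities at or below the observed probability = 0.581055.
Step 5: alpha = 0.05. fail to reject H0.

n_eff = 13, pos = 8, neg = 5, p = 0.581055, fail to reject H0.


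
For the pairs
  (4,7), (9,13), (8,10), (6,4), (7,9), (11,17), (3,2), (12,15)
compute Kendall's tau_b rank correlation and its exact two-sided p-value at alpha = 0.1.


Step 1: Enumerate the 28 unordered pairs (i,j) with i<j and classify each by sign(x_j-x_i) * sign(y_j-y_i).
  (1,2):dx=+5,dy=+6->C; (1,3):dx=+4,dy=+3->C; (1,4):dx=+2,dy=-3->D; (1,5):dx=+3,dy=+2->C
  (1,6):dx=+7,dy=+10->C; (1,7):dx=-1,dy=-5->C; (1,8):dx=+8,dy=+8->C; (2,3):dx=-1,dy=-3->C
  (2,4):dx=-3,dy=-9->C; (2,5):dx=-2,dy=-4->C; (2,6):dx=+2,dy=+4->C; (2,7):dx=-6,dy=-11->C
  (2,8):dx=+3,dy=+2->C; (3,4):dx=-2,dy=-6->C; (3,5):dx=-1,dy=-1->C; (3,6):dx=+3,dy=+7->C
  (3,7):dx=-5,dy=-8->C; (3,8):dx=+4,dy=+5->C; (4,5):dx=+1,dy=+5->C; (4,6):dx=+5,dy=+13->C
  (4,7):dx=-3,dy=-2->C; (4,8):dx=+6,dy=+11->C; (5,6):dx=+4,dy=+8->C; (5,7):dx=-4,dy=-7->C
  (5,8):dx=+5,dy=+6->C; (6,7):dx=-8,dy=-15->C; (6,8):dx=+1,dy=-2->D; (7,8):dx=+9,dy=+13->C
Step 2: C = 26, D = 2, total pairs = 28.
Step 3: tau = (C - D)/(n(n-1)/2) = (26 - 2)/28 = 0.857143.
Step 4: Exact two-sided p-value (enumerate n! = 40320 permutations of y under H0): p = 0.001736.
Step 5: alpha = 0.1. reject H0.

tau_b = 0.8571 (C=26, D=2), p = 0.001736, reject H0.


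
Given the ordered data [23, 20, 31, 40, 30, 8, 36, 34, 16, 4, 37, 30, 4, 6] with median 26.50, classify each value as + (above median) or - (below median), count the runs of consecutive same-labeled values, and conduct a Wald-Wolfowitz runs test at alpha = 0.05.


Step 1: Compute median = 26.50; label A = above, B = below.
Labels in order: BBAAABAABBAABB  (n_A = 7, n_B = 7)
Step 2: Count runs R = 7.
Step 3: Under H0 (random ordering), E[R] = 2*n_A*n_B/(n_A+n_B) + 1 = 2*7*7/14 + 1 = 8.0000.
        Var[R] = 2*n_A*n_B*(2*n_A*n_B - n_A - n_B) / ((n_A+n_B)^2 * (n_A+n_B-1)) = 8232/2548 = 3.2308.
        SD[R] = 1.7974.
Step 4: Continuity-corrected z = (R + 0.5 - E[R]) / SD[R] = (7 + 0.5 - 8.0000) / 1.7974 = -0.2782.
Step 5: Two-sided p-value via normal approximation = 2*(1 - Phi(|z|)) = 0.780879.
Step 6: alpha = 0.05. fail to reject H0.

R = 7, z = -0.2782, p = 0.780879, fail to reject H0.


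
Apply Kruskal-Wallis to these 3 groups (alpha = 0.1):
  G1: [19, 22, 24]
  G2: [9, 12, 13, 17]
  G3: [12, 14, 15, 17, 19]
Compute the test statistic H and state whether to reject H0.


Step 1: Combine all N = 12 observations and assign midranks.
sorted (value, group, rank): (9,G2,1), (12,G2,2.5), (12,G3,2.5), (13,G2,4), (14,G3,5), (15,G3,6), (17,G2,7.5), (17,G3,7.5), (19,G1,9.5), (19,G3,9.5), (22,G1,11), (24,G1,12)
Step 2: Sum ranks within each group.
R_1 = 32.5 (n_1 = 3)
R_2 = 15 (n_2 = 4)
R_3 = 30.5 (n_3 = 5)
Step 3: H = 12/(N(N+1)) * sum(R_i^2/n_i) - 3(N+1)
     = 12/(12*13) * (32.5^2/3 + 15^2/4 + 30.5^2/5) - 3*13
     = 0.076923 * 594.383 - 39
     = 6.721795.
Step 4: Ties present; correction factor C = 1 - 18/(12^3 - 12) = 0.989510. Corrected H = 6.721795 / 0.989510 = 6.793051.
Step 5: Under H0, H ~ chi^2(2); p-value = 0.033489.
Step 6: alpha = 0.1. reject H0.

H = 6.7931, df = 2, p = 0.033489, reject H0.
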